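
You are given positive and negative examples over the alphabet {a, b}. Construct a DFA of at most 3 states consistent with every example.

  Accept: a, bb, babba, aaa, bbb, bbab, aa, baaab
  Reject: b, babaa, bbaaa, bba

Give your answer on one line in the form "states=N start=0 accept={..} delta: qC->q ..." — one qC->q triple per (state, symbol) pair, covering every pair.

states=3 start=0 accept={0,2} delta: 0a->0 0b->1 1a->1 1b->2 2a->1 2b->0

State merging on the prefix tree: take the shortest (then alphabetical) example prefix whose next move is undefined and point that move at state 0, else 1, else 2, ...; a target is out if some Accept/Reject pair would then sit in one state with the same input left (inseparable). If every existing state is out, open a new one.
a: 0a undefined. 0a->0: ok.
b: 0b undefined. 0b->0: no, a/b meet in 0. Open state 1: 0b->1.
ba: 1a undefined. 1a->0: no, a/babaa meet in 0. 1a->1: ok.
bb: 1b undefined. 1b->0: no, a/babaa meet in 0. 1b->1: no, bb/b meet in 1. Open state 2: 1b->2.
bba: 2a undefined. 2a->0: no, a/babaa meet in 0. 2a->1: ok.
bbb: 2b undefined. 2b->0: ok.
All examples now run through 3 states with every (state, symbol) defined. Accept strings end in {0,2}, Reject strings end in {1}; accept={0,2}.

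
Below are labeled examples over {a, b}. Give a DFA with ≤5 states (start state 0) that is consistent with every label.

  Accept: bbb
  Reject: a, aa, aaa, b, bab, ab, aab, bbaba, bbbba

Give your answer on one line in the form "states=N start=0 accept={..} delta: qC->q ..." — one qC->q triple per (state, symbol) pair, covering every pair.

states=3 start=0 accept={2} delta: 0a->0 0b->1 1a->0 1b->2 2a->0 2b->2

Fold the examples into a partial DFA from state 0: repeatedly fix the first undefined (state, symbol) met by the shortest-then-alphabetical prefix, trying targets in increasing order and rejecting any under which an Accept and a Reject string meet in one state with the same remainder; add a state when all current targets are rejected. Accepting states are where Accept strings end.
a: 0a undefined. 0a->0: ok.
b: 0b undefined. 0b->0: no, bbb/a meet in 0. Open state 1: 0b->1.
ba: 1a undefined. 1a->0: ok.
bb: 1b undefined. 1b->0: no, bbb/b meet in 1. 1b->1: no, bbb/b meet in 1. Open state 2: 1b->2.
bba: 2a undefined. 2a->0: ok.
bbb: 2b undefined. 2b->0: no, bbb/a meet in 0. 2b->1: no, bbb/b meet in 1. 2b->2: ok.
All examples now run through 3 states with every (state, symbol) defined. Accept strings end in {2}, Reject strings end in {0,1}; accept={2}.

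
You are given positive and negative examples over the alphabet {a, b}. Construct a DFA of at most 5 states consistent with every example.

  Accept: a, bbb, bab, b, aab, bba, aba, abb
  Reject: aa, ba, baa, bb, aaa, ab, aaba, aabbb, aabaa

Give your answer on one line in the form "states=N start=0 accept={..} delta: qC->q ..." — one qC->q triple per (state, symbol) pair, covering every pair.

states=4 start=0 accept={1,3} delta: 0a->1 0b->1 1a->2 1b->0 2a->0 2b->3 3a->2 3b->1

Grow the machine one transition at a time. Run the examples from 0; the earliest place one falls off (shortest prefix, ties alphabetical) gets sent to the lowest-numbered state that keeps every Accept/Reject pair distinguishable — a pair clashes when both reach the same state with identical unread suffix — and to a fresh state only if none does.
a: 0a undefined. 0a->0: no, a/aa meet in 0. Open state 1: 0a->1.
b: 0b undefined. 0b->0: no, a/ba meet in 1. 0b->1: ok.
aa: 1a undefined. 1a->0: no, a/baa meet in 1. 1a->1: no, a/aa meet in 1. Open state 2: 1a->2.
ab: 1b undefined. 1b->0: ok.
aaa: 2a undefined. 2a->0: ok.
aab: 2b undefined. 2b->0: no, a/aaba meet in 1. 2b->1: no, a/aabbb meet in 1. 2b->2: no, a/aabaa meet in 1. Open state 3: 2b->3.
aaba: 3a undefined. 3a->0: no, a/aabaa meet in 1. 3a->1: no, a/aaba meet in 1. 3a->2: ok.
aabb: 3b undefined. 3b->0: no, a/aabbb meet in 1. 3b->1: ok.
All examples now run through 4 states with every (state, symbol) defined. Accept strings end in {1,3}, Reject strings end in {0,2}; accept={1,3}.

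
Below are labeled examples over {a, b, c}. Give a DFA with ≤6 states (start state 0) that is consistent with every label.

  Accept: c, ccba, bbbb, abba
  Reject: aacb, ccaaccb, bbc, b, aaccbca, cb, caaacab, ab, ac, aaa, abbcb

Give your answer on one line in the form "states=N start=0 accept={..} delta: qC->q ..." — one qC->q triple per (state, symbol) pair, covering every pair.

Grow the machine one transition at a time. Run the examples from 0; the earliest place one falls off (shortest prefix, ties alphabetical) gets sent to the lowest-numbered state that keeps every Accept/Reject pair distinguishable — a pair clashes when both reach the same state with identical unread suffix — and to a fresh state only if none does.
a: 0a undefined. 0a->0: no, c/ac meet in 0 with "c" left. Open state 1: 0a->1.
b: 0b undefined. 0b->0: no, c/bbc meet in 0 with "c" left. 0b->1: ok.
c: 0c undefined. 0c->0: ok.
aa: 1a undefined. 1a->0: ok.
ab: 1b undefined. 1b->0: no, c/bbc meet in 0. 1b->1: no, bbbb/aacb meet in 1. Open state 2: 1b->2.
ac: 1c undefined. 1c->0: no, c/ac meet in 0. 1c->1: no, c/aaccbca meet in 0. 1c->2: ok.
abb: 2b undefined. 2b->0: no, bbbb/aacb meet in 1. 2b->1: no, bbbb/ab meet in 2. 2b->2: no, bbbb/ab meet in 2. Open state 3: 2b->3.
bbc: 2c undefined. 2c->0: no, c/bbc meet in 0. 2c->1: ok.
abba: 3a undefined. 3a->0: ok.
abbc: 3c undefined. 3c->0: ok.
bbbb: 3b undefined. 3b->0: ok.
caaaca: 2a undefined. 2a->0: no, c/aaccbca meet in 0. 2a->1: ok.
All examples now run through 4 states with every (state, symbol) defined. Accept strings end in {0}, Reject strings end in {1,2}; accept={0}.

states=4 start=0 accept={0} delta: 0a->1 0b->1 0c->0 1a->0 1b->2 1c->2 2a->1 2b->3 2c->1 3a->0 3b->0 3c->0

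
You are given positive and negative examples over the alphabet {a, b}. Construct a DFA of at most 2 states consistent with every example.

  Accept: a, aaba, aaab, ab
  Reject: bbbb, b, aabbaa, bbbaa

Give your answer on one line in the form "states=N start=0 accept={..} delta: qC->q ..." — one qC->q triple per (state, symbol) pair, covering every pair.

Fold the examples into a partial DFA from state 0: repeatedly fix the first undefined (state, symbol) met by the shortest-then-alphabetical prefix, trying targets in increasing order and rejecting any under which an Accept and a Reject string meet in one state with the same remainder; add a state when all current targets are rejected. Accepting states are where Accept strings end.
a: 0a undefined. 0a->0: no, aaab/b meet in 0 with "b" left. Open state 1: 0a->1.
b: 0b undefined. 0b->0: ok.
aa: 1a undefined. 1a->0: ok.
ab: 1b undefined. 1b->0: no, aaab/bbbb meet in 0. 1b->1: ok.
All examples now run through 2 states with every (state, symbol) defined. Accept strings end in {1}, Reject strings end in {0}; accept={1}.

states=2 start=0 accept={1} delta: 0a->1 0b->0 1a->0 1b->1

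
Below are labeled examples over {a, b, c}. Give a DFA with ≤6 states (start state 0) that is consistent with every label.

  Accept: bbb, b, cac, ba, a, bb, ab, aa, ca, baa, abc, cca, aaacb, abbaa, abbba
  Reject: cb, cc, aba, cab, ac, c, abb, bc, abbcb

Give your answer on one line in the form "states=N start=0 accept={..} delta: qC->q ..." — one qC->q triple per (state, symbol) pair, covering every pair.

states=5 start=0 accept={0,1,3} delta: 0a->1 0b->0 0c->2 1a->0 1b->3 1c->4 2a->3 2b->2 2c->2 3a->2 3b->4 3c->0 4a->0 4b->0 4c->2

State merging on the prefix tree: take the shortest (then alphabetical) example prefix whose next move is undefined and point that move at state 0, else 1, else 2, ...; a target is out if some Accept/Reject pair would then sit in one state with the same input left (inseparable). If every existing state is out, open a new one.
a: 0a undefined. 0a->0: no, ba/aba meet in 0 with "ba" left. Open state 1: 0a->1.
b: 0b undefined. 0b->0: ok.
c: 0c undefined. 0c->0: no, bbb/cb meet in 0. 0c->1: no, ba/c meet in 1. Open state 2: 0c->2.
aa: 1a undefined. 1a->0: ok.
ab: 1b undefined. 1b->0: no, bbb/abb meet in 0. 1b->1: no, bbb/aba meet in 0. 1b->2: no, ab/c meet in 2. Open state 3: 1b->3.
ac: 1c undefined. 1c->0: no, bbb/ac meet in 0. 1c->1: no, ba/ac meet in 1. 1c->2: no, aaacb/cb meet in 2 with "b" left. 1c->3: no, ab/ac meet in 3. Open state 4: 1c->4.
ca: 2a undefined. 2a->0: no, bbb/cab meet in 0. 2a->1: no, cac/ac meet in 4. 2a->2: no, cac/cc meet in 2 with "c" left. 2a->3: ok.
cb: 2b undefined. 2b->0: no, bbb/cb meet in 0. 2b->1: no, ba/cb meet in 1. 2b->2: ok.
cc: 2c undefined. 2c->0: no, bbb/cc meet in 0. 2c->1: no, ba/cc meet in 1. 2c->2: ok.
aba: 3a undefined. 3a->0: no, bbb/aba meet in 0. 3a->1: no, ba/aba meet in 1. 3a->2: ok.
abb: 3b undefined. 3b->0: no, bbb/cab meet in 0. 3b->1: no, ba/cab meet in 1. 3b->2: no, abbaa/cb meet in 2. 3b->3: no, ab/cab meet in 3. 3b->4: ok.
abc: 3c undefined. 3c->0: ok.
abba: 4a undefined. 4a->0: ok.
abbb: 4b undefined. 4b->0: ok.
abbc: 4c undefined. 4c->0: no, bbb/abbcb meet in 0. 4c->1: no, ab/abbcb meet in 3. 4c->2: ok.
All examples now run through 5 states with every (state, symbol) defined. Accept strings end in {0,1,3}, Reject strings end in {2,4}; accept={0,1,3}.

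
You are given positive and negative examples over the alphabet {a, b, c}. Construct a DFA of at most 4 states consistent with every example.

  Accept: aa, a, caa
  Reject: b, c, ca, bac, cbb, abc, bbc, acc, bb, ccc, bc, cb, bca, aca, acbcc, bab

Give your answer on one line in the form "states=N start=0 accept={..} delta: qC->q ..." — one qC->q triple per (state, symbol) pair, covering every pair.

Fold the examples into a partial DFA from state 0: repeatedly fix the first undefined (state, symbol) met by the shortest-then-alphabetical prefix, trying targets in increasing order and rejecting any under which an Accept and a Reject string meet in one state with the same remainder; add a state when all current targets are rejected. Accepting states are where Accept strings end.
a: 0a undefined. 0a->0: ok.
b: 0b undefined. 0b->0: no, aa/b meet in 0. Open state 1: 0b->1.
c: 0c undefined. 0c->0: no, aa/c meet in 0. 0c->1: ok.
ba: 1a undefined. 1a->0: no, aa/ca meet in 0. 1a->1: no, caa/b meet in 1. Open state 2: 1a->2.
bb: 1b undefined. 1b->0: no, aa/bb meet in 0. 1b->1: ok.
bc: 1c undefined. 1c->0: no, aa/abc meet in 0. 1c->1: ok.
bab: 2b undefined. 2b->0: no, aa/bab meet in 0. 2b->1: ok.
bac: 2c undefined. 2c->0: no, aa/bac meet in 0. 2c->1: ok.
caa: 2a undefined. 2a->0: ok.
All examples now run through 3 states with every (state, symbol) defined. Accept strings end in {0}, Reject strings end in {1,2}; accept={0}.

states=3 start=0 accept={0} delta: 0a->0 0b->1 0c->1 1a->2 1b->1 1c->1 2a->0 2b->1 2c->1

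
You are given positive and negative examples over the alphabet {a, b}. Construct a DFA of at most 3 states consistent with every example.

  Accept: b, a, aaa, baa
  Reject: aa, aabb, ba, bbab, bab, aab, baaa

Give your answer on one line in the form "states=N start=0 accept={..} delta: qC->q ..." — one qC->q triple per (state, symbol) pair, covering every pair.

states=3 start=0 accept={1} delta: 0a->1 0b->1 1a->2 1b->0 2a->1 2b->2

State merging on the prefix tree: take the shortest (then alphabetical) example prefix whose next move is undefined and point that move at state 0, else 1, else 2, ...; a target is out if some Accept/Reject pair would then sit in one state with the same input left (inseparable). If every existing state is out, open a new one.
a: 0a undefined. 0a->0: no, b/aab meet in 0 with "b" left. Open state 1: 0a->1.
b: 0b undefined. 0b->0: no, a/ba meet in 1. 0b->1: ok.
aa: 1a undefined. 1a->0: no, b/bab meet in 1. 1a->1: no, b/aa meet in 1. Open state 2: 1a->2.
bb: 1b undefined. 1b->0: ok.
aaa: 2a undefined. 2a->0: no, b/baaa meet in 1. 2a->1: ok.
aab: 2b undefined. 2b->0: no, b/aabb meet in 1. 2b->1: no, b/bab meet in 1. 2b->2: ok.
All examples now run through 3 states with every (state, symbol) defined. Accept strings end in {1}, Reject strings end in {0,2}; accept={1}.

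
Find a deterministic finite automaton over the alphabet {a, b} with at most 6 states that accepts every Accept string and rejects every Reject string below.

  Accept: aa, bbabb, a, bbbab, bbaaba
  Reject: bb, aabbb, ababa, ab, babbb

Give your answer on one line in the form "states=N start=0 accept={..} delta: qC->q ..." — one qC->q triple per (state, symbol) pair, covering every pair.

states=5 start=0 accept={0,4} delta: 0a->0 0b->1 1a->1 1b->2 2a->3 2b->2 3a->3 3b->4 4a->0 4b->0

State merging on the prefix tree: take the shortest (then alphabetical) example prefix whose next move is undefined and point that move at state 0, else 1, else 2, ...; a target is out if some Accept/Reject pair would then sit in one state with the same input left (inseparable). If every existing state is out, open a new one.
a: 0a undefined. 0a->0: ok.
b: 0b undefined. 0b->0: no, aa/bb meet in 0. Open state 1: 0b->1.
ba: 1a undefined. 1a->0: no, aa/ababa meet in 0. 1a->1: ok.
bb: 1b undefined. 1b->0: no, aa/bb meet in 0. 1b->1: no, bbabb/bb meet in 1. Open state 2: 1b->2.
bba: 2a undefined. 2a->0: no, aa/ababa meet in 0. 2a->1: no, bbabb/aabbb meet in 2 with "b" left. 2a->2: no, bbabb/babbb meet in 2 with "bb" left. Open state 3: 2a->3.
bbb: 2b undefined. 2b->0: no, aa/aabbb meet in 0. 2b->1: no, bbbab/bb meet in 2. 2b->2: ok.
bbaa: 3a undefined. 3a->0: no, bbaaba/ab meet in 1. 3a->1: no, bbaaba/ababa meet in 3. 3a->2: no, bbaaba/ababa meet in 3. 3a->3: ok.
bbab: 3b undefined. 3b->0: no, bbabb/ab meet in 1. 3b->1: no, bbabb/bb meet in 2. 3b->2: no, bbabb/bb meet in 2. 3b->3: no, bbabb/ababa meet in 3. Open state 4: 3b->4.
bbabb: 4b undefined. 4b->0: ok.
bbaaba: 4a undefined. 4a->0: ok.
All examples now run through 5 states with every (state, symbol) defined. Accept strings end in {0,4}, Reject strings end in {1,2,3}; accept={0,4}.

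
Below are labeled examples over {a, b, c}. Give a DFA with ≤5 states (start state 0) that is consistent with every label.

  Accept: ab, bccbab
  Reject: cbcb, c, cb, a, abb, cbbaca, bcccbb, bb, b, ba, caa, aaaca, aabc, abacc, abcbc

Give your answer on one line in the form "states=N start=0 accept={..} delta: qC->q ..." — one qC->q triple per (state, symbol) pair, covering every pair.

states=3 start=0 accept={2} delta: 0a->1 0b->0 0c->0 1a->0 1b->2 1c->0 2a->0 2b->0 2c->0

Fold the examples into a partial DFA from state 0: repeatedly fix the first undefined (state, symbol) met by the shortest-then-alphabetical prefix, trying targets in increasing order and rejecting any under which an Accept and a Reject string meet in one state with the same remainder; add a state when all current targets are rejected. Accepting states are where Accept strings end.
a: 0a undefined. 0a->0: no, ab/b meet in 0 with "b" left. Open state 1: 0a->1.
b: 0b undefined. 0b->0: ok.
c: 0c undefined. 0c->0: ok.
aa: 1a undefined. 1a->0: ok.
ab: 1b undefined. 1b->0: no, ab/cbcb meet in 0. 1b->1: no, ab/a meet in 1. Open state 2: 1b->2.
aba: 2a undefined. 2a->0: ok.
abb: 2b undefined. 2b->0: ok.
abc: 2c undefined. 2c->0: ok.
aaac: 1c undefined. 1c->0: ok.
All examples now run through 3 states with every (state, symbol) defined. Accept strings end in {2}, Reject strings end in {0,1}; accept={2}.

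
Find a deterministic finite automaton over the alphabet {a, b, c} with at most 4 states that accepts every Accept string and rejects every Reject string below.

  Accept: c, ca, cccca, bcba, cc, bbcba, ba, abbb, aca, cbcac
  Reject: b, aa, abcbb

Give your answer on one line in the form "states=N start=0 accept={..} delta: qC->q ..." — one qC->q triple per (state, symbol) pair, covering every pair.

states=4 start=0 accept={2,3} delta: 0a->0 0b->1 0c->2 1a->2 1b->2 1c->2 2a->2 2b->3 2c->2 3a->2 3b->0 3c->0

Grow the machine one transition at a time. Run the examples from 0; the earliest place one falls off (shortest prefix, ties alphabetical) gets sent to the lowest-numbered state that keeps every Accept/Reject pair distinguishable — a pair clashes when both reach the same state with identical unread suffix — and to a fresh state only if none does.
a: 0a undefined. 0a->0: ok.
b: 0b undefined. 0b->0: no, ba/b meet in 0. Open state 1: 0b->1.
c: 0c undefined. 0c->0: no, c/aa meet in 0. 0c->1: no, c/b meet in 1. Open state 2: 0c->2.
ba: 1a undefined. 1a->0: no, ba/aa meet in 0. 1a->1: no, ba/b meet in 1. 1a->2: ok.
bb: 1b undefined. 1b->0: no, abbb/b meet in 1. 1b->1: no, abbb/b meet in 1. 1b->2: ok.
bc: 1c undefined. 1c->0: no, c/abcbb meet in 2. 1c->1: no, abbb/abcbb meet in 2 with "b" left. 1c->2: ok.
ca: 2a undefined. 2a->0: no, ca/aa meet in 0. 2a->1: no, ca/b meet in 1. 2a->2: ok.
cb: 2b undefined. 2b->0: no, bcba/aa meet in 0. 2b->1: no, c/abcbb meet in 2. 2b->2: no, c/abcbb meet in 2. Open state 3: 2b->3.
cc: 2c undefined. 2c->0: no, cccca/aa meet in 0. 2c->1: no, cc/b meet in 1. 2c->2: ok.
cbc: 3c undefined. 3c->0: ok.
bcba: 3a undefined. 3a->0: no, bcba/aa meet in 0. 3a->1: no, bcba/b meet in 1. 3a->2: ok.
abcbb: 3b undefined. 3b->0: ok.
All examples now run through 4 states with every (state, symbol) defined. Accept strings end in {2,3}, Reject strings end in {0,1}; accept={2,3}.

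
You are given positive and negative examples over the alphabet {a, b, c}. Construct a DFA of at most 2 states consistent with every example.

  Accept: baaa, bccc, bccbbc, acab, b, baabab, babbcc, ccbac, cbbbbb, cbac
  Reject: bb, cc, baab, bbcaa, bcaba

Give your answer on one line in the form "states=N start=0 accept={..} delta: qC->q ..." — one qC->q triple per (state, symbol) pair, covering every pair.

states=2 start=0 accept={1} delta: 0a->0 0b->1 0c->0 1a->1 1b->0 1c->1

State merging on the prefix tree: take the shortest (then alphabetical) example prefix whose next move is undefined and point that move at state 0, else 1, else 2, ...; a target is out if some Accept/Reject pair would then sit in one state with the same input left (inseparable). If every existing state is out, open a new one.
a: 0a undefined. 0a->0: ok.
b: 0b undefined. 0b->0: no, baaa/bb meet in 0. Open state 1: 0b->1.
c: 0c undefined. 0c->0: ok.
ba: 1a undefined. 1a->0: no, baaa/cc meet in 0. 1a->1: ok.
bb: 1b undefined. 1b->0: ok.
bc: 1c undefined. 1c->0: no, baaa/bcaba meet in 1. 1c->1: ok.
All examples now run through 2 states with every (state, symbol) defined. Accept strings end in {1}, Reject strings end in {0}; accept={1}.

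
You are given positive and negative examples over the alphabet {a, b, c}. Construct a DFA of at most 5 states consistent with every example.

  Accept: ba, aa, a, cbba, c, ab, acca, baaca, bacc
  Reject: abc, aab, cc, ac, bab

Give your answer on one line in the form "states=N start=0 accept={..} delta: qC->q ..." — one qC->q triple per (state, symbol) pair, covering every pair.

states=3 start=0 accept={1,2} delta: 0a->1 0b->1 0c->1 1a->2 1b->1 1c->0 2a->0 2b->0 2c->0

State merging on the prefix tree: take the shortest (then alphabetical) example prefix whose next move is undefined and point that move at state 0, else 1, else 2, ...; a target is out if some Accept/Reject pair would then sit in one state with the same input left (inseparable). If every existing state is out, open a new one.
a: 0a undefined. 0a->0: no, c/ac meet in 0 with "c" left. Open state 1: 0a->1.
b: 0b undefined. 0b->0: no, ab/bab meet in 1 with "b" left. 0b->1: ok.
c: 0c undefined. 0c->0: no, c/cc meet in 0. 0c->1: ok.
aa: 1a undefined. 1a->0: no, a/aab meet in 1. 1a->1: no, ab/aab meet in 1 with "b" left. Open state 2: 1a->2.
ab: 1b undefined. 1b->0: no, a/abc meet in 1. 1b->1: ok.
ac: 1c undefined. 1c->0: ok.
aab: 2b undefined. 2b->0: ok.
baa: 2a undefined. 2a->0: ok.
bac: 2c undefined. 2c->0: ok.
All examples now run through 3 states with every (state, symbol) defined. Accept strings end in {1,2}, Reject strings end in {0}; accept={1,2}.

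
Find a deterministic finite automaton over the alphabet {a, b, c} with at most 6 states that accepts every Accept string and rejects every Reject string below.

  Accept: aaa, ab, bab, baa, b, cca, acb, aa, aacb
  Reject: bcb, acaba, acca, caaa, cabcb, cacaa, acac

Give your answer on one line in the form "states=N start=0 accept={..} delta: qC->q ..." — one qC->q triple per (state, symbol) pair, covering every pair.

Grow the machine one transition at a time. Run the examples from 0; the earliest place one falls off (shortest prefix, ties alphabetical) gets sent to the lowest-numbered state that keeps every Accept/Reject pair distinguishable — a pair clashes when both reach the same state with identical unread suffix — and to a fresh state only if none does.
a: 0a undefined. 0a->0: no, cca/acca meet in 0 with "cca" left. Open state 1: 0a->1.
b: 0b undefined. 0b->0: ok.
c: 0c undefined. 0c->0: no, aaa/caaa meet in 1 with "aa" left. 0c->1: no, ab/bcb meet in 1 with "b" left. Open state 2: 0c->2.
aa: 1a undefined. 1a->0: no, aacb/bcb meet in 2 with "b" left. 1a->1: ok.
ab: 1b undefined. 1b->0: ok.
ac: 1c undefined. 1c->0: no, aaa/acaba meet in 1. 1c->1: no, aaa/acaba meet in 1. 1c->2: no, cca/acca meet in 2 with "ca" left. Open state 3: 1c->3.
ca: 2a undefined. 2a->0: no, aaa/caaa meet in 1. 2a->1: no, aaa/caaa meet in 1. 2a->2: ok.
cc: 2c undefined. 2c->0: no, aaa/cacaa meet in 1. 2c->1: no, aaa/cacaa meet in 1. 2c->2: no, cca/caaa meet in 2. 2c->3: ok.
aca: 3a undefined. 3a->0: no, aaa/acaba meet in 1. 3a->1: no, aaa/acaba meet in 1. 3a->2: no, cca/caaa meet in 2. 3a->3: no, cca/cacaa meet in 3. Open state 4: 3a->4.
acb: 3b undefined. 3b->0: ok.
acc: 3c undefined. 3c->0: no, aaa/acca meet in 1. 3c->1: no, aaa/acca meet in 1. 3c->2: ok.
bcb: 2b undefined. 2b->0: no, ab/bcb meet in 0. 2b->1: no, aaa/bcb meet in 1. 2b->2: no, ab/cabcb meet in 0. 2b->3: ok.
acab: 4b undefined. 4b->0: no, aaa/acaba meet in 1. 4b->1: no, aaa/acaba meet in 1. 4b->2: ok.
acac: 4c undefined. 4c->0: no, ab/acac meet in 0. 4c->1: no, aaa/acac meet in 1. 4c->2: ok.
cacaa: 4a undefined. 4a->0: no, ab/cacaa meet in 0. 4a->1: no, aaa/cacaa meet in 1. 4a->2: ok.
All examples now run through 5 states with every (state, symbol) defined. Accept strings end in {0,1,4}, Reject strings end in {2,3}; accept={0,1,4}.

states=5 start=0 accept={0,1,4} delta: 0a->1 0b->0 0c->2 1a->1 1b->0 1c->3 2a->2 2b->3 2c->3 3a->4 3b->0 3c->2 4a->2 4b->2 4c->2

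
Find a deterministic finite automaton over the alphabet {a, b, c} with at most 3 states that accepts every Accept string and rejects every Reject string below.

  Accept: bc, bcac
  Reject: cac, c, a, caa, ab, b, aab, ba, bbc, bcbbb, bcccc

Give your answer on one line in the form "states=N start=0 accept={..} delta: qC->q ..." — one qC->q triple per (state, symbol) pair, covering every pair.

Grow the machine one transition at a time. Run the examples from 0; the earliest place one falls off (shortest prefix, ties alphabetical) gets sent to the lowest-numbered state that keeps every Accept/Reject pair distinguishable — a pair clashes when both reach the same state with identical unread suffix — and to a fresh state only if none does.
a: 0a undefined. 0a->0: ok.
b: 0b undefined. 0b->0: no, bc/c meet in 0 with "c" left. Open state 1: 0b->1.
c: 0c undefined. 0c->0: ok.
ba: 1a undefined. 1a->0: ok.
bb: 1b undefined. 1b->0: ok.
bc: 1c undefined. 1c->0: no, bc/cac meet in 0. 1c->1: no, bc/ab meet in 1. Open state 2: 1c->2.
bca: 2a undefined. 2a->0: no, bcac/cac meet in 0. 2a->1: ok.
bcb: 2b undefined. 2b->0: ok.
bcc: 2c undefined. 2c->0: ok.
All examples now run through 3 states with every (state, symbol) defined. Accept strings end in {2}, Reject strings end in {0,1}; accept={2}.

states=3 start=0 accept={2} delta: 0a->0 0b->1 0c->0 1a->0 1b->0 1c->2 2a->1 2b->0 2c->0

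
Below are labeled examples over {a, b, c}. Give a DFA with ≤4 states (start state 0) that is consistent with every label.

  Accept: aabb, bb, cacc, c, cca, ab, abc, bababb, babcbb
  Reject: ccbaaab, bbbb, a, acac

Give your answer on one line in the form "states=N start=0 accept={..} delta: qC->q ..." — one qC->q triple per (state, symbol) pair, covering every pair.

states=4 start=0 accept={1,2} delta: 0a->0 0b->1 0c->1 1a->2 1b->2 1c->1 2a->2 2b->3 2c->0 3a->0 3b->0 3c->0

State merging on the prefix tree: take the shortest (then alphabetical) example prefix whose next move is undefined and point that move at state 0, else 1, else 2, ...; a target is out if some Accept/Reject pair would then sit in one state with the same input left (inseparable). If every existing state is out, open a new one.
a: 0a undefined. 0a->0: ok.
b: 0b undefined. 0b->0: no, aabb/bbbb meet in 0. Open state 1: 0b->1.
c: 0c undefined. 0c->0: no, cacc/a meet in 0. 0c->1: ok.
ba: 1a undefined. 1a->0: no, c/acac meet in 1. 1a->1: no, abc/acac meet in 1 with "c" left. Open state 2: 1a->2.
bb: 1b undefined. 1b->0: no, aabb/bbbb meet in 0. 1b->1: no, aabb/bbbb meet in 1. 1b->2: ok.
cc: 1c undefined. 1c->0: no, cca/a meet in 0. 1c->1: ok.
bab: 2b undefined. 2b->0: no, c/bbbb meet in 1. 2b->1: no, aabb/bbbb meet in 2. 2b->2: no, aabb/bbbb meet in 2. Open state 3: 2b->3.
cac: 2c undefined. 2c->0: ok.
baba: 3a undefined. 3a->0: ok.
babc: 3c undefined. 3c->0: ok.
bbbb: 3b undefined. 3b->0: ok.
ccba: 2a undefined. 2a->0: no, cacc/ccbaaab meet in 1. 2a->1: no, aabb/ccbaaab meet in 2. 2a->2: ok.
All examples now run through 4 states with every (state, symbol) defined. Accept strings end in {1,2}, Reject strings end in {0,3}; accept={1,2}.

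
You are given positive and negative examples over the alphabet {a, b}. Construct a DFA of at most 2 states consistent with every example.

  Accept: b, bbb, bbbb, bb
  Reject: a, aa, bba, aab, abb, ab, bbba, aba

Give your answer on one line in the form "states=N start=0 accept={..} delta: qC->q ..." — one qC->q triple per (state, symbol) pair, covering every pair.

states=2 start=0 accept={0} delta: 0a->1 0b->0 1a->1 1b->1

State merging on the prefix tree: take the shortest (then alphabetical) example prefix whose next move is undefined and point that move at state 0, else 1, else 2, ...; a target is out if some Accept/Reject pair would then sit in one state with the same input left (inseparable). If every existing state is out, open a new one.
a: 0a undefined. 0a->0: no, b/aab meet in 0 with "b" left. Open state 1: 0a->1.
b: 0b undefined. 0b->0: ok.
aa: 1a undefined. 1a->0: no, b/aa meet in 0. 1a->1: ok.
ab: 1b undefined. 1b->0: no, b/aab meet in 0. 1b->1: ok.
All examples now run through 2 states with every (state, symbol) defined. Accept strings end in {0}, Reject strings end in {1}; accept={0}.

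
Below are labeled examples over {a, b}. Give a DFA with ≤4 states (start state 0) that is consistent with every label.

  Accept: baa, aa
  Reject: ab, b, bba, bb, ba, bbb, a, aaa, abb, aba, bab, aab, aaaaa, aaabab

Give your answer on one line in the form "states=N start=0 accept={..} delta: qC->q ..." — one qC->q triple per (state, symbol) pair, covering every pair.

Fold the examples into a partial DFA from state 0: repeatedly fix the first undefined (state, symbol) met by the shortest-then-alphabetical prefix, trying targets in increasing order and rejecting any under which an Accept and a Reject string meet in one state with the same remainder; add a state when all current targets are rejected. Accepting states are where Accept strings end.
a: 0a undefined. 0a->0: no, aa/a meet in 0. Open state 1: 0a->1.
b: 0b undefined. 0b->0: ok.
aa: 1a undefined. 1a->0: no, baa/b meet in 0. 1a->1: no, baa/bba meet in 1. Open state 2: 1a->2.
ab: 1b undefined. 1b->0: ok.
aaa: 2a undefined. 2a->0: no, baa/aaaaa meet in 2. 2a->1: ok.
aab: 2b undefined. 2b->0: ok.
All examples now run through 3 states with every (state, symbol) defined. Accept strings end in {2}, Reject strings end in {0,1}; accept={2}.

states=3 start=0 accept={2} delta: 0a->1 0b->0 1a->2 1b->0 2a->1 2b->0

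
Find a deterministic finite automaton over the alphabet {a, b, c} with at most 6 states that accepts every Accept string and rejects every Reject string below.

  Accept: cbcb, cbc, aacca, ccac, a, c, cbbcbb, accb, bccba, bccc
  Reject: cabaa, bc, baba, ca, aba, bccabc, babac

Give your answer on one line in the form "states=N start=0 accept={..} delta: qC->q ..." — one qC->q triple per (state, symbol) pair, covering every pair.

states=5 start=0 accept={0,1,3} delta: 0a->0 0b->1 0c->1 1a->2 1b->0 1c->2 2a->0 2b->3 2c->3 3a->4 3b->0 3c->0 4a->2 4b->1 4c->2

Grow the machine one transition at a time. Run the examples from 0; the earliest place one falls off (shortest prefix, ties alphabetical) gets sent to the lowest-numbered state that keeps every Accept/Reject pair distinguishable — a pair clashes when both reach the same state with identical unread suffix — and to a fresh state only if none does.
a: 0a undefined. 0a->0: ok.
b: 0b undefined. 0b->0: no, a/baba meet in 0. Open state 1: 0b->1.
c: 0c undefined. 0c->0: no, cbc/bc meet in 1 with "c" left. 0c->1: ok.
ba: 1a undefined. 1a->0: no, a/cabaa meet in 0. 1a->1: no, c/ca meet in 1. Open state 2: 1a->2.
bc: 1c undefined. 1c->0: no, aacca/bc meet in 0. 1c->1: no, aacca/ca meet in 2. 1c->2: ok.
cb: 1b undefined. 1b->0: ok.
bab: 2b undefined. 2b->0: no, cbcb/cabaa meet in 0. 2b->1: no, aacca/cabaa meet in 2 with "a" left. 2b->2: no, aacca/baba meet in 2 with "a" left. Open state 3: 2b->3.
bcc: 2c undefined. 2c->0: no, bccba/bc meet in 2. 2c->1: no, bccc/bc meet in 2. 2c->2: no, bccba/baba meet in 3 with "a" left. 2c->3: ok.
cca: 2a undefined. 2a->0: ok.
baba: 3a undefined. 3a->0: no, cbcb/cabaa meet in 0. 3a->1: no, cbc/baba meet in 1. 3a->2: no, cbcb/cabaa meet in 0. 3a->3: no, accb/cabaa meet in 3. Open state 4: 3a->4.
bccb: 3b undefined. 3b->0: ok.
bccc: 3c undefined. 3c->0: ok.
babac: 4c undefined. 4c->0: no, cbcb/babac meet in 0. 4c->1: no, cbc/babac meet in 1. 4c->2: ok.
bccab: 4b undefined. 4b->0: no, cbc/bccabc meet in 1. 4b->1: ok.
cabaa: 4a undefined. 4a->0: no, cbcb/cabaa meet in 0. 4a->1: no, cbc/cabaa meet in 1. 4a->2: ok.
All examples now run through 5 states with every (state, symbol) defined. Accept strings end in {0,1,3}, Reject strings end in {2,4}; accept={0,1,3}.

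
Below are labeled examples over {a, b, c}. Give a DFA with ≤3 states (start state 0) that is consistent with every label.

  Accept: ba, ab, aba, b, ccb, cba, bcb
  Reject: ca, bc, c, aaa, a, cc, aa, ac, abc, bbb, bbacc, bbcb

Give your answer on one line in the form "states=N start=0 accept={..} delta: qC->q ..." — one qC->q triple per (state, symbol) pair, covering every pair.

states=3 start=0 accept={1} delta: 0a->0 0b->1 0c->0 1a->1 1b->2 1c->0 2a->0 2b->0 2c->1

State merging on the prefix tree: take the shortest (then alphabetical) example prefix whose next move is undefined and point that move at state 0, else 1, else 2, ...; a target is out if some Accept/Reject pair would then sit in one state with the same input left (inseparable). If every existing state is out, open a new one.
a: 0a undefined. 0a->0: ok.
b: 0b undefined. 0b->0: no, ba/aaa meet in 0. Open state 1: 0b->1.
c: 0c undefined. 0c->0: ok.
ba: 1a undefined. 1a->0: no, ba/ca meet in 0. 1a->1: ok.
bb: 1b undefined. 1b->0: no, ba/bbb meet in 1. 1b->1: no, ba/bbb meet in 1. Open state 2: 1b->2.
bc: 1c undefined. 1c->0: ok.
bba: 2a undefined. 2a->0: ok.
bbb: 2b undefined. 2b->0: ok.
bbc: 2c undefined. 2c->0: no, ba/bbcb meet in 1. 2c->1: ok.
All examples now run through 3 states with every (state, symbol) defined. Accept strings end in {1}, Reject strings end in {0,2}; accept={1}.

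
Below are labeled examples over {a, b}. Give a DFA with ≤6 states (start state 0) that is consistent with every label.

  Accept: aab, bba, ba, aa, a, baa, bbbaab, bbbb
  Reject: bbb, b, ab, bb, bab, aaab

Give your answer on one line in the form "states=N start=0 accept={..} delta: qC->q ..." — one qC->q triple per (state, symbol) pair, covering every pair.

Fold the examples into a partial DFA from state 0: repeatedly fix the first undefined (state, symbol) met by the shortest-then-alphabetical prefix, trying targets in increasing order and rejecting any under which an Accept and a Reject string meet in one state with the same remainder; add a state when all current targets are rejected. Accepting states are where Accept strings end.
a: 0a undefined. 0a->0: no, aab/b meet in 0 with "b" left. Open state 1: 0a->1.
b: 0b undefined. 0b->0: no, bbbb/bbb meet in 0. 0b->1: no, aab/bab meet in 1 with "ab" left. Open state 2: 0b->2.
aa: 1a undefined. 1a->0: no, aab/b meet in 2. 1a->1: no, aab/ab meet in 1 with "b" left. 1a->2: no, aab/bb meet in 2 with "b" left. Open state 3: 1a->3.
ab: 1b undefined. 1b->0: ok.
ba: 2a undefined. 2a->0: no, ba/ab meet in 0. 2a->1: ok.
bb: 2b undefined. 2b->0: no, bbbb/ab meet in 0. 2b->1: no, ba/bb meet in 1. 2b->2: no, bbbb/bbb meet in 2. 2b->3: no, aab/bbb meet in 3 with "b" left. Open state 4: 2b->4.
aaa: 3a undefined. 3a->0: ok.
aab: 3b undefined. 3b->0: no, aab/ab meet in 0. 3b->1: ok.
bba: 4a undefined. 4a->0: no, bba/ab meet in 0. 4a->1: ok.
bbb: 4b undefined. 4b->0: no, bbbb/b meet in 2. 4b->1: no, aab/bbb meet in 1. 4b->2: no, bbbb/bb meet in 4. 4b->3: no, aa/bbb meet in 3. 4b->4: no, bbbb/bbb meet in 4. Open state 5: 4b->5.
bbba: 5a undefined. 5a->0: no, bbbaab/ab meet in 0. 5a->1: ok.
bbbb: 5b undefined. 5b->0: no, bbbb/ab meet in 0. 5b->1: ok.
All examples now run through 6 states with every (state, symbol) defined. Accept strings end in {1,3}, Reject strings end in {0,2,4,5}; accept={1,3}.

states=6 start=0 accept={1,3} delta: 0a->1 0b->2 1a->3 1b->0 2a->1 2b->4 3a->0 3b->1 4a->1 4b->5 5a->1 5b->1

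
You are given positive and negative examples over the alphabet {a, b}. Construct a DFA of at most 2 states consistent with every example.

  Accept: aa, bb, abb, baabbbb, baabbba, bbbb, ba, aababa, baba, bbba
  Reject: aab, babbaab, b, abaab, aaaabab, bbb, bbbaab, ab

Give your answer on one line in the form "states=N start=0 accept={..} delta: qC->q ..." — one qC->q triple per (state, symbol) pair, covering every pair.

Fold the examples into a partial DFA from state 0: repeatedly fix the first undefined (state, symbol) met by the shortest-then-alphabetical prefix, trying targets in increasing order and rejecting any under which an Accept and a Reject string meet in one state with the same remainder; add a state when all current targets are rejected. Accepting states are where Accept strings end.
a: 0a undefined. 0a->0: ok.
b: 0b undefined. 0b->0: no, aa/aab meet in 0. Open state 1: 0b->1.
ba: 1a undefined. 1a->0: ok.
bb: 1b undefined. 1b->0: ok.
All examples now run through 2 states with every (state, symbol) defined. Accept strings end in {0}, Reject strings end in {1}; accept={0}.

states=2 start=0 accept={0} delta: 0a->0 0b->1 1a->0 1b->0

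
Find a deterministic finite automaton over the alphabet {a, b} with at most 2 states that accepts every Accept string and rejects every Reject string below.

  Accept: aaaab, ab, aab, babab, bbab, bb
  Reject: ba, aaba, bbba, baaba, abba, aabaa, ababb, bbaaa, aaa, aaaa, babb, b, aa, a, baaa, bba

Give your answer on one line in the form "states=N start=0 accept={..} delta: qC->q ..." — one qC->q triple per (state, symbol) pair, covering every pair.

Fold the examples into a partial DFA from state 0: repeatedly fix the first undefined (state, symbol) met by the shortest-then-alphabetical prefix, trying targets in increasing order and rejecting any under which an Accept and a Reject string meet in one state with the same remainder; add a state when all current targets are rejected. Accepting states are where Accept strings end.
a: 0a undefined. 0a->0: no, aaaab/b meet in 0 with "b" left. Open state 1: 0a->1.
b: 0b undefined. 0b->0: no, bb/b meet in 0. 0b->1: ok.
aa: 1a undefined. 1a->0: no, aaaab/aabaa meet in 1. 1a->1: ok.
ab: 1b undefined. 1b->0: ok.
All examples now run through 2 states with every (state, symbol) defined. Accept strings end in {0}, Reject strings end in {1}; accept={0}.

states=2 start=0 accept={0} delta: 0a->1 0b->1 1a->1 1b->0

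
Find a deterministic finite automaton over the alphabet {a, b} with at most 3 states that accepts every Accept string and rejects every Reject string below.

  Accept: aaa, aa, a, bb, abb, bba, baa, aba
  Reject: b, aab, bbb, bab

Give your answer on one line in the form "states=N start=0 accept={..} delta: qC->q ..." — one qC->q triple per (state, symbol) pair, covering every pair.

Fold the examples into a partial DFA from state 0: repeatedly fix the first undefined (state, symbol) met by the shortest-then-alphabetical prefix, trying targets in increasing order and rejecting any under which an Accept and a Reject string meet in one state with the same remainder; add a state when all current targets are rejected. Accepting states are where Accept strings end.
a: 0a undefined. 0a->0: ok.
b: 0b undefined. 0b->0: no, aaa/b meet in 0. Open state 1: 0b->1.
ba: 1a undefined. 1a->0: ok.
bb: 1b undefined. 1b->0: ok.
All examples now run through 2 states with every (state, symbol) defined. Accept strings end in {0}, Reject strings end in {1}; accept={0}.

states=2 start=0 accept={0} delta: 0a->0 0b->1 1a->0 1b->0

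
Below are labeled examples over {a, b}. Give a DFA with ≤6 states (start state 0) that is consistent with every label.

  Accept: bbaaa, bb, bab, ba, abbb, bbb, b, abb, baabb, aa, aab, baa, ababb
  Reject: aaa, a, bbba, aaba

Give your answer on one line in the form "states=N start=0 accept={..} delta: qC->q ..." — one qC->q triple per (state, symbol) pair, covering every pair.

states=4 start=0 accept={2,3} delta: 0a->1 0b->2 1a->3 1b->0 2a->2 2b->3 3a->0 3b->3

State merging on the prefix tree: take the shortest (then alphabetical) example prefix whose next move is undefined and point that move at state 0, else 1, else 2, ...; a target is out if some Accept/Reject pair would then sit in one state with the same input left (inseparable). If every existing state is out, open a new one.
a: 0a undefined. 0a->0: no, ba/aaba meet in 0 with "ba" left. Open state 1: 0a->1.
b: 0b undefined. 0b->0: no, bbaaa/aaa meet in 1 with "aa" left. 0b->1: no, b/a meet in 1. Open state 2: 0b->2.
aa: 1a undefined. 1a->0: no, ba/aaba meet in 2 with "a" left. 1a->1: no, aa/aaa meet in 1. 1a->2: no, ba/aaa meet in 2 with "a" left. Open state 3: 1a->3.
ab: 1b undefined. 1b->0: ok.
ba: 2a undefined. 2a->0: no, baa/a meet in 1. 2a->1: no, ba/a meet in 1. 2a->2: ok.
bb: 2b undefined. 2b->0: no, bbaaa/aaa meet in 3 with "a" left. 2b->1: no, bb/a meet in 1. 2b->2: no, bbaaa/bbba meet in 2. 2b->3: ok.
aaa: 3a undefined. 3a->0: ok.
aab: 3b undefined. 3b->0: no, bbb/aaa meet in 0. 3b->1: no, bbaaa/bbba meet in 3. 3b->2: no, ba/bbba meet in 2. 3b->3: ok.
All examples now run through 4 states with every (state, symbol) defined. Accept strings end in {2,3}, Reject strings end in {0,1}; accept={2,3}.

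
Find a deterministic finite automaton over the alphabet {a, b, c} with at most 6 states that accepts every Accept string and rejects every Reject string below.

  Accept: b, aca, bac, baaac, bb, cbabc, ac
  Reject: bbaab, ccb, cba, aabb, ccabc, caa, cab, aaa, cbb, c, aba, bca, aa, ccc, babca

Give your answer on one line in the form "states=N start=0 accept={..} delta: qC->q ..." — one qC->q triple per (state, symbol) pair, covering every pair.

states=4 start=0 accept={0,3} delta: 0a->1 0b->0 0c->1 1a->1 1b->2 1c->3 2a->1 2b->1 2c->0 3a->0 3b->1 3c->1

Grow the machine one transition at a time. Run the examples from 0; the earliest place one falls off (shortest prefix, ties alphabetical) gets sent to the lowest-numbered state that keeps every Accept/Reject pair distinguishable — a pair clashes when both reach the same state with identical unread suffix — and to a fresh state only if none does.
a: 0a undefined. 0a->0: no, bb/aabb meet in 0 with "bb" left. Open state 1: 0a->1.
b: 0b undefined. 0b->0: ok.
c: 0c undefined. 0c->0: no, b/ccb meet in 0. 0c->1: ok.
aa: 1a undefined. 1a->0: no, b/bbaab meet in 0. 1a->1: ok.
ab: 1b undefined. 1b->0: no, b/bbaab meet in 0. 1b->1: no, aca/babca meet in 1 with "ca" left. Open state 2: 1b->2.
ac: 1c undefined. 1c->0: no, b/ccb meet in 0. 1c->1: no, aca/caa meet in 1. 1c->2: no, aca/cba meet in 2 with "a" left. Open state 3: 1c->3.
aba: 2a undefined. 2a->0: no, b/cba meet in 0. 2a->1: ok.
aca: 3a undefined. 3a->0: ok.
cbb: 2b undefined. 2b->0: no, b/aabb meet in 0. 2b->1: ok.
ccb: 3b undefined. 3b->0: no, b/ccb meet in 0. 3b->1: ok.
ccc: 3c undefined. 3c->0: no, b/ccc meet in 0. 3c->1: ok.
babc: 2c undefined. 2c->0: ok.
All examples now run through 4 states with every (state, symbol) defined. Accept strings end in {0,3}, Reject strings end in {1,2}; accept={0,3}.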